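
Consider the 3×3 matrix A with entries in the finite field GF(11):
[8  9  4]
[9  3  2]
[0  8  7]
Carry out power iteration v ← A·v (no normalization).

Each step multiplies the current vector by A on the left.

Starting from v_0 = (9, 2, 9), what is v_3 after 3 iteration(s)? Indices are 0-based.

v_0 = (9, 2, 9).
v_1 = A·v_0 = (5, 6, 2).
v_2 = A·v_1 = (3, 1, 7).
v_3 = A·v_2 = (6, 0, 2).

v_3 = (6, 0, 2)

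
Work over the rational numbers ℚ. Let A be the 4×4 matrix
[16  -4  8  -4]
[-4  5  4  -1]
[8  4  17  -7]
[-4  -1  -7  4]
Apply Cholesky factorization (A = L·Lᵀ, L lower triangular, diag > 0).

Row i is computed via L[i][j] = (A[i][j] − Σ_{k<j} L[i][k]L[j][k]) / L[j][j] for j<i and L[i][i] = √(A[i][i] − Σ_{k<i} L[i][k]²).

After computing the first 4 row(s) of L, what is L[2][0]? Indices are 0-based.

Step 1: L[0][0] = √(16) = 4.
  L[1][0] = (-4) / L[0][0] = -1.
Step 2: L[1][1] = √(4) = 2.
  L[2][0] = (8) / L[0][0] = 2.
  L[2][1] = (6) / L[1][1] = 3.
Step 3: L[2][2] = √(4) = 2.
  L[3][0] = (-4) / L[0][0] = -1.
  L[3][1] = (-2) / L[1][1] = -1.
  L[3][2] = (-2) / L[2][2] = -1.
Step 4: L[3][3] = √(1) = 1.

L[2][0] = 2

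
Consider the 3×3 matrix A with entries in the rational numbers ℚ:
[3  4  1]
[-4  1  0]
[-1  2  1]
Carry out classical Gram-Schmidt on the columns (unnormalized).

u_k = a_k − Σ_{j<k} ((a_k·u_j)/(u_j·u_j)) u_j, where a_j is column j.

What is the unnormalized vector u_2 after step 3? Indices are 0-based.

Step 1: u_0 = a_0 = (3, -4, -1).
Step 2: u_1 = a_1 − (3/13)·u_0 = (43/13, 25/13, 29/13).
Step 3: u_2 = a_2 − (1/13)·u_0 − (24/85)·u_1 = (-14/85, -4/17, 38/85).

u_2 = (-14/85, -4/17, 38/85)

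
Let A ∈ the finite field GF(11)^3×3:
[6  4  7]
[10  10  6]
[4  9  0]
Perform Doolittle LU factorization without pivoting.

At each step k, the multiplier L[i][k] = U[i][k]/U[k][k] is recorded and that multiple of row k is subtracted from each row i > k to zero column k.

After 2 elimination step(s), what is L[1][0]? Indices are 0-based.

L[1][0] = 9

[col 0] pivot 6
  R1 -= 9*R0 → (0, 7, 9)  (L[1][0] := 9)
  R2 -= 8*R0 → (0, 10, 10)  (L[2][0] := 8)
[col 1] pivot 7
  R2 -= 3*R1 → (0, 0, 5)  (L[2][1] := 3)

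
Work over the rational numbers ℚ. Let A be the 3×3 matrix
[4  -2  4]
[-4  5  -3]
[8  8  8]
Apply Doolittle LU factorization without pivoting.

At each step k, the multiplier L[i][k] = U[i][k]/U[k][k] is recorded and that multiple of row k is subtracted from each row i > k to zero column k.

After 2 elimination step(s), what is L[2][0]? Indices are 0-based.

[col 0] pivot 4
  R1 -= -1*R0 → (0, 3, 1)  (L[1][0] := -1)
  R2 -= 2*R0 → (0, 12, 0)  (L[2][0] := 2)
[col 1] pivot 3
  R2 -= 4*R1 → (0, 0, -4)  (L[2][1] := 4)

L[2][0] = 2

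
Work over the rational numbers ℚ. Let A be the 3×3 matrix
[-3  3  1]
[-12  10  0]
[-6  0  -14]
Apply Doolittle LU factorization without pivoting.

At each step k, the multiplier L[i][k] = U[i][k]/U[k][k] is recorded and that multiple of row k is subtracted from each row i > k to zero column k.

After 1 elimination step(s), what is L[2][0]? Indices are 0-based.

[col 0] pivot -3
  R1 -= 4*R0 → (0, -2, -4)  (L[1][0] := 4)
  R2 -= 2*R0 → (0, -6, -16)  (L[2][0] := 2)

L[2][0] = 2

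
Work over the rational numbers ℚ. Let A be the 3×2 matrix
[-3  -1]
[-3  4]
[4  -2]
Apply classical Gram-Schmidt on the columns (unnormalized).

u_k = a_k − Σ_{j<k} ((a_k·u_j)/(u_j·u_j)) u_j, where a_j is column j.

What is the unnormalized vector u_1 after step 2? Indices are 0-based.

u_1 = (-5/2, 5/2, 0)

Step 1: u_0 = a_0 = (-3, -3, 4).
Step 2: u_1 = a_1 − (-1/2)·u_0 = (-5/2, 5/2, 0).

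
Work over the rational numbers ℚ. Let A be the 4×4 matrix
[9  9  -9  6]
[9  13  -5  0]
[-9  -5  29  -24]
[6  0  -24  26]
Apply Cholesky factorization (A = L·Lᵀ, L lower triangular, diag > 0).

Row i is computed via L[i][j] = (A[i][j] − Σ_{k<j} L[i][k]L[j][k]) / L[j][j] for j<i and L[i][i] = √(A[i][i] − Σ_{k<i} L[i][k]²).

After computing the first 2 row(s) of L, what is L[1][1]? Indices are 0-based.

Step 1: L[0][0] = √(9) = 3.
  L[1][0] = (9) / L[0][0] = 3.
Step 2: L[1][1] = √(4) = 2.

L[1][1] = 2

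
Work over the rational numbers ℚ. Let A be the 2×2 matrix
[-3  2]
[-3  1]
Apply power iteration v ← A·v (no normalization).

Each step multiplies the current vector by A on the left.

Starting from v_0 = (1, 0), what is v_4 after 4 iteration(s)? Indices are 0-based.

v_4 = (-15, -12)

v_0 = (1, 0).
v_1 = A·v_0 = (-3, -3).
v_2 = A·v_1 = (3, 6).
v_3 = A·v_2 = (3, -3).
v_4 = A·v_3 = (-15, -12).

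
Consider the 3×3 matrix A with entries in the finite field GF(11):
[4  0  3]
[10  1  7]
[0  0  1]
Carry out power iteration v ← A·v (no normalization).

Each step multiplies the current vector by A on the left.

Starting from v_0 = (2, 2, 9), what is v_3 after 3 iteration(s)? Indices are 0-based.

v_0 = (2, 2, 9).
v_1 = A·v_0 = (2, 8, 9).
v_2 = A·v_1 = (2, 3, 9).
v_3 = A·v_2 = (2, 9, 9).

v_3 = (2, 9, 9)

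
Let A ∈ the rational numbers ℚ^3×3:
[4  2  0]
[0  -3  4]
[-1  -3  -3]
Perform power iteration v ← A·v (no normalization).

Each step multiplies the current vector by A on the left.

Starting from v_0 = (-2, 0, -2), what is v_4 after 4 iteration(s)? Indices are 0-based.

v_4 = (-592, -168, 920)

v_0 = (-2, 0, -2).
v_1 = A·v_0 = (-8, -8, 8).
v_2 = A·v_1 = (-48, 56, 8).
v_3 = A·v_2 = (-80, -136, -144).
v_4 = A·v_3 = (-592, -168, 920).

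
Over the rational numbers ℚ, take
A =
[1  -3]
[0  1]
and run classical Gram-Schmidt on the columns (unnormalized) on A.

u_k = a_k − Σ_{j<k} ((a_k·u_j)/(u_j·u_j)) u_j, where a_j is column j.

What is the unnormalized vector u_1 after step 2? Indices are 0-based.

u_1 = (0, 1)

Step 1: u_0 = a_0 = (1, 0).
Step 2: u_1 = a_1 − (-3)·u_0 = (0, 1).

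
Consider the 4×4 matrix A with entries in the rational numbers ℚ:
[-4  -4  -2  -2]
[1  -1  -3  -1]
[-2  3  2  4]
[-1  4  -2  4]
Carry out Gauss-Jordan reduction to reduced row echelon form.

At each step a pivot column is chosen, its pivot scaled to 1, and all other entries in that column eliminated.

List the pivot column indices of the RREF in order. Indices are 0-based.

pivot columns: 0, 1, 2, 3

[1] R0 /= -4  ⇒  (1, 1, 1/2, 1/2)
     R1 -= 1·R0  ⇒  (0, -2, -7/2, -3/2)
     R2 -= -2·R0  ⇒  (0, 5, 3, 5)
     R3 -= -1·R0  ⇒  (0, 5, -3/2, 9/2)
[2] R1 /= -2  ⇒  (0, 1, 7/4, 3/4)
     R0 -= 1·R1  ⇒  (1, 0, -5/4, -1/4)
     R2 -= 5·R1  ⇒  (0, 0, -23/4, 5/4)
     R3 -= 5·R1  ⇒  (0, 0, -41/4, 3/4)
[3] R2 /= -23/4  ⇒  (0, 0, 1, -5/23)
     R0 -= -5/4·R2  ⇒  (1, 0, 0, -12/23)
     R1 -= 7/4·R2  ⇒  (0, 1, 0, 26/23)
     R3 -= -41/4·R2  ⇒  (0, 0, 0, -34/23)
[4] R3 /= -34/23  ⇒  (0, 0, 0, 1)
     R0 -= -12/23·R3  ⇒  (1, 0, 0, 0)
     R1 -= 26/23·R3  ⇒  (0, 1, 0, 0)
     R2 -= -5/23·R3  ⇒  (0, 0, 1, 0)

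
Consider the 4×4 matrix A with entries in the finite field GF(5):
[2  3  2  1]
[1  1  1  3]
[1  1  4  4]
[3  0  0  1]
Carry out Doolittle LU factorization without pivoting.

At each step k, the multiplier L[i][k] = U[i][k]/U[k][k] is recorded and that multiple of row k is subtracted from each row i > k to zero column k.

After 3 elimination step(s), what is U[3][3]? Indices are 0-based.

U[3][3] = 3

[col 0] pivot 2
  R1 -= 3*R0 → (0, 2, 0, 0)  (L[1][0] := 3)
  R2 -= 3*R0 → (0, 2, 3, 1)  (L[2][0] := 3)
  R3 -= 4*R0 → (0, 3, 2, 2)  (L[3][0] := 4)
[col 1] pivot 2
  R2 -= 1*R1 → (0, 0, 3, 1)  (L[2][1] := 1)
  R3 -= 4*R1 → (0, 0, 2, 2)  (L[3][1] := 4)
[col 2] pivot 3
  R3 -= 4*R2 → (0, 0, 0, 3)  (L[3][2] := 4)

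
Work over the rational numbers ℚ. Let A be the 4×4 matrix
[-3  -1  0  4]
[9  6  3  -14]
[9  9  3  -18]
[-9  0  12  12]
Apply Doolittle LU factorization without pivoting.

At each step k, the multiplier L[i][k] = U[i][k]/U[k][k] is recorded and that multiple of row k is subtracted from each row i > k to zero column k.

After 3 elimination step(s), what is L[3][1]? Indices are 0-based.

k=0: U[0][0]=-3
  eliminate (1,0): mult=-3, new row 1: (0, 3, 3, -2); set L[1][0]=-3
  eliminate (2,0): mult=-3, new row 2: (0, 6, 3, -6); set L[2][0]=-3
  eliminate (3,0): mult=3, new row 3: (0, 3, 12, 0); set L[3][0]=3
k=1: U[1][1]=3
  eliminate (2,1): mult=2, new row 2: (0, 0, -3, -2); set L[2][1]=2
  eliminate (3,1): mult=1, new row 3: (0, 0, 9, 2); set L[3][1]=1
k=2: U[2][2]=-3
  eliminate (3,2): mult=-3, new row 3: (0, 0, 0, -4); set L[3][2]=-3

L[3][1] = 1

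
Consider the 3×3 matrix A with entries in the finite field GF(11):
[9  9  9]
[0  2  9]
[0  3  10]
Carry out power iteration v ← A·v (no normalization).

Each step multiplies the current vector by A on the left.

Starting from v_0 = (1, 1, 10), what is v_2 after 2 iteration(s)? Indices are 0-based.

v_0 = (1, 1, 10).
v_1 = A·v_0 = (9, 4, 4).
v_2 = A·v_1 = (10, 0, 8).

v_2 = (10, 0, 8)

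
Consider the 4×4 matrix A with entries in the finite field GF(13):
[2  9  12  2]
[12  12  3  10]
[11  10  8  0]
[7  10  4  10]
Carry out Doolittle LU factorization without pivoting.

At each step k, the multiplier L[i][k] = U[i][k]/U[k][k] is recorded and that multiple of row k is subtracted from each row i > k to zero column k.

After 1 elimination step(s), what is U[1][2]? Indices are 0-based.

Step 1: pivot at (0,0) is 2.
  row1 ← row1 − (6)·row0  ⇒  L[1][0]=6, U row1=(0, 10, 9, 11)
  row2 ← row2 − (12)·row0  ⇒  L[2][0]=12, U row2=(0, 6, 7, 2)
  row3 ← row3 − (10)·row0  ⇒  L[3][0]=10, U row3=(0, 11, 1, 3)

U[1][2] = 9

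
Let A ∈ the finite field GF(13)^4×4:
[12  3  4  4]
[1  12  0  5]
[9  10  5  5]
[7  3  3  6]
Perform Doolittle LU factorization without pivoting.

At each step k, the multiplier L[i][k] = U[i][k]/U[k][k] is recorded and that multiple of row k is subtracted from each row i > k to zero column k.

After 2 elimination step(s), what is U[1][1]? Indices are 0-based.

[col 0] pivot 12
  R1 -= 12*R0 → (0, 2, 4, 9)  (L[1][0] := 12)
  R2 -= 4*R0 → (0, 11, 2, 2)  (L[2][0] := 4)
  R3 -= 6*R0 → (0, 11, 5, 8)  (L[3][0] := 6)
[col 1] pivot 2
  R2 -= 12*R1 → (0, 0, 6, 11)  (L[2][1] := 12)
  R3 -= 12*R1 → (0, 0, 9, 4)  (L[3][1] := 12)

U[1][1] = 2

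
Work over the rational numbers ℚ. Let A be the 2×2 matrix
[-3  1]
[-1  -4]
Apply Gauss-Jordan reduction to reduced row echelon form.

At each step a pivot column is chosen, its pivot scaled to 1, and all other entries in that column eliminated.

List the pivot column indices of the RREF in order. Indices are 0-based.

step 1: normalize row 0 (÷-3) = (1, -1/3)
  row 1: subtract -1×row0 = (0, -13/3)
step 2: normalize row 1 (÷-13/3) = (0, 1)
  row 0: subtract -1/3×row1 = (1, 0)

pivot columns: 0, 1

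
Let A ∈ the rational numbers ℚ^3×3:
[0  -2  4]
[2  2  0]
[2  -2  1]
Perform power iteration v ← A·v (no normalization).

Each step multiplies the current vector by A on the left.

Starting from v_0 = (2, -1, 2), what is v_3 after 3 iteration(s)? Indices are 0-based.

v_3 = (48, 104, 32)

v_0 = (2, -1, 2).
v_1 = A·v_0 = (10, 2, 8).
v_2 = A·v_1 = (28, 24, 24).
v_3 = A·v_2 = (48, 104, 32).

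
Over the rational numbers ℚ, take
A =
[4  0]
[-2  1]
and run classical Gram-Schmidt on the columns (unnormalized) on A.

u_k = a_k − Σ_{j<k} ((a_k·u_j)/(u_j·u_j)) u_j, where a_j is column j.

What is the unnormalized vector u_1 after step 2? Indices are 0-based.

u_1 = (2/5, 4/5)

Step 1: u_0 = a_0 = (4, -2).
Step 2: u_1 = a_1 − (-1/10)·u_0 = (2/5, 4/5).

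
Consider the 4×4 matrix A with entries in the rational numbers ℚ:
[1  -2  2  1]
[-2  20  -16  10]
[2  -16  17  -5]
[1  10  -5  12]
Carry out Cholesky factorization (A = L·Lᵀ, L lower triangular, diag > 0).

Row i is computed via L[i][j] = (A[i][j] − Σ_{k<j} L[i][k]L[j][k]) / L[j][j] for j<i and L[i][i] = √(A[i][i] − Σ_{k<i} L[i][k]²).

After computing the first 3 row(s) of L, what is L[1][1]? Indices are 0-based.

L[1][1] = 4

Step 1: L[0][0] = √(1) = 1.
  L[1][0] = (-2) / L[0][0] = -2.
Step 2: L[1][1] = √(16) = 4.
  L[2][0] = (2) / L[0][0] = 2.
  L[2][1] = (-12) / L[1][1] = -3.
Step 3: L[2][2] = √(4) = 2.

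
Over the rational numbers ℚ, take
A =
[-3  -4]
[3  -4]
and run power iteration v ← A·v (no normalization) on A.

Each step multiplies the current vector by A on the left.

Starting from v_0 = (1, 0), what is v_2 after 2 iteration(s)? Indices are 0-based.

v_2 = (-3, -21)

v_0 = (1, 0).
v_1 = A·v_0 = (-3, 3).
v_2 = A·v_1 = (-3, -21).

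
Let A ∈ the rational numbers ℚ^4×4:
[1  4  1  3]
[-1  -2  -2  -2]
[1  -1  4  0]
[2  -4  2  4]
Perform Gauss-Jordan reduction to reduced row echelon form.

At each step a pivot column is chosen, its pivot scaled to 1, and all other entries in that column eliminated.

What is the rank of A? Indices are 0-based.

step 1: normalize row 0 (÷1) = (1, 4, 1, 3)
  row 1: subtract -1×row0 = (0, 2, -1, 1)
  row 2: subtract 1×row0 = (0, -5, 3, -3)
  row 3: subtract 2×row0 = (0, -12, 0, -2)
step 2: normalize row 1 (÷2) = (0, 1, -1/2, 1/2)
  row 0: subtract 4×row1 = (1, 0, 3, 1)
  row 2: subtract -5×row1 = (0, 0, 1/2, -1/2)
  row 3: subtract -12×row1 = (0, 0, -6, 4)
step 3: normalize row 2 (÷1/2) = (0, 0, 1, -1)
  row 0: subtract 3×row2 = (1, 0, 0, 4)
  row 1: subtract -1/2×row2 = (0, 1, 0, 0)
  row 3: subtract -6×row2 = (0, 0, 0, -2)
step 4: normalize row 3 (÷-2) = (0, 0, 0, 1)
  row 0: subtract 4×row3 = (1, 0, 0, 0)
  row 2: subtract -1×row3 = (0, 0, 1, 0)

rank = 4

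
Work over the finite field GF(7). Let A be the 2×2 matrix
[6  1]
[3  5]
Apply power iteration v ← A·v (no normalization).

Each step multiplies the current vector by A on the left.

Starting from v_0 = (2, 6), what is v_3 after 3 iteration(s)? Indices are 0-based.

v_3 = (6, 6)

v_0 = (2, 6).
v_1 = A·v_0 = (4, 1).
v_2 = A·v_1 = (4, 3).
v_3 = A·v_2 = (6, 6).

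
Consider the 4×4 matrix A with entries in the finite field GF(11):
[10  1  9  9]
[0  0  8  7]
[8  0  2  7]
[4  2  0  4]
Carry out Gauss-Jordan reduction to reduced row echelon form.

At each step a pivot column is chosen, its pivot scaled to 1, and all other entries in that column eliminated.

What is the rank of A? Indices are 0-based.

rank = 4

pivot(0,0)=10: scale R0 → (1, 10, 2, 2)
  clear (2,0): R2 −= (8)R0 → (0, 8, 8, 2)
  clear (3,0): R3 −= (4)R0 → (0, 6, 3, 7)
pivot(1,1): swap R1↔R2
pivot(1,1)=8: scale R1 → (0, 1, 1, 3)
  clear (0,1): R0 −= (10)R1 → (1, 0, 3, 5)
  clear (3,1): R3 −= (6)R1 → (0, 0, 8, 0)
pivot(2,2)=8: scale R2 → (0, 0, 1, 5)
  clear (0,2): R0 −= (3)R2 → (1, 0, 0, 1)
  clear (1,2): R1 −= (1)R2 → (0, 1, 0, 9)
  clear (3,2): R3 −= (8)R2 → (0, 0, 0, 4)
pivot(3,3)=4: scale R3 → (0, 0, 0, 1)
  clear (0,3): R0 −= (1)R3 → (1, 0, 0, 0)
  clear (1,3): R1 −= (9)R3 → (0, 1, 0, 0)
  clear (2,3): R2 −= (5)R3 → (0, 0, 1, 0)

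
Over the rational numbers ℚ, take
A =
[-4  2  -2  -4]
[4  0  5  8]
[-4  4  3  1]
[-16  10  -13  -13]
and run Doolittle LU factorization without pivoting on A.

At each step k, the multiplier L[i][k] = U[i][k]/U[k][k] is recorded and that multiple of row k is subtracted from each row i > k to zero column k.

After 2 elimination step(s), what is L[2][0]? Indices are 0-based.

Step 1: pivot at (0,0) is -4.
  row1 ← row1 − (-1)·row0  ⇒  L[1][0]=-1, U row1=(0, 2, 3, 4)
  row2 ← row2 − (1)·row0  ⇒  L[2][0]=1, U row2=(0, 2, 5, 5)
  row3 ← row3 − (4)·row0  ⇒  L[3][0]=4, U row3=(0, 2, -5, 3)
Step 2: pivot at (1,1) is 2.
  row2 ← row2 − (1)·row1  ⇒  L[2][1]=1, U row2=(0, 0, 2, 1)
  row3 ← row3 − (1)·row1  ⇒  L[3][1]=1, U row3=(0, 0, -8, -1)

L[2][0] = 1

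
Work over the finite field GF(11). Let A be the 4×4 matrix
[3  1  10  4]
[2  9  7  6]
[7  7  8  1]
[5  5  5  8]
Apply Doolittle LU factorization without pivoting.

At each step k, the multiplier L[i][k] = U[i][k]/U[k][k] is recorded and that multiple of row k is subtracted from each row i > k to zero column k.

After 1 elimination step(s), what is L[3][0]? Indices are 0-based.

L[3][0] = 9

k=0: U[0][0]=3
  eliminate (1,0): mult=8, new row 1: (0, 1, 4, 7); set L[1][0]=8
  eliminate (2,0): mult=6, new row 2: (0, 1, 3, 10); set L[2][0]=6
  eliminate (3,0): mult=9, new row 3: (0, 7, 3, 5); set L[3][0]=9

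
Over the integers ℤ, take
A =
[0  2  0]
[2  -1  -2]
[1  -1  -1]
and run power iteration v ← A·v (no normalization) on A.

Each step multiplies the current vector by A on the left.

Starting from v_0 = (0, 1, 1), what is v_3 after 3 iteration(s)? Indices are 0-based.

v_0 = (0, 1, 1).
v_1 = A·v_0 = (2, -3, -2).
v_2 = A·v_1 = (-6, 11, 7).
v_3 = A·v_2 = (22, -37, -24).

v_3 = (22, -37, -24)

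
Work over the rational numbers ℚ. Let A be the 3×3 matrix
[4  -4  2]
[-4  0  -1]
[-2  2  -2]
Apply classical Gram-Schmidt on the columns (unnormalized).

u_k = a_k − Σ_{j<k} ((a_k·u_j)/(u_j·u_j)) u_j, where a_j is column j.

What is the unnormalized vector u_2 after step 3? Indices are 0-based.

Step 1: u_0 = a_0 = (4, -4, -2).
Step 2: u_1 = a_1 − (-5/9)·u_0 = (-16/9, -20/9, 8/9).
Step 3: u_2 = a_2 − (4/9)·u_0 − (-7/20)·u_1 = (-2/5, 0, -4/5).

u_2 = (-2/5, 0, -4/5)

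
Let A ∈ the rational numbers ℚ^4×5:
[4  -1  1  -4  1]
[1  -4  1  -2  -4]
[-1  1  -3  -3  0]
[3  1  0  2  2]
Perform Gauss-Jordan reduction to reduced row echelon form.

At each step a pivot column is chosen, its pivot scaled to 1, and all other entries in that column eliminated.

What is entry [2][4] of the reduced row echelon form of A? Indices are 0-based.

M[2][4] = 87/202

step 1: normalize row 0 (÷4) = (1, -1/4, 1/4, -1, 1/4)
  row 1: subtract 1×row0 = (0, -15/4, 3/4, -1, -17/4)
  row 2: subtract -1×row0 = (0, 3/4, -11/4, -4, 1/4)
  row 3: subtract 3×row0 = (0, 7/4, -3/4, 5, 5/4)
step 2: normalize row 1 (÷-15/4) = (0, 1, -1/5, 4/15, 17/15)
  row 0: subtract -1/4×row1 = (1, 0, 1/5, -14/15, 8/15)
  row 2: subtract 3/4×row1 = (0, 0, -13/5, -21/5, -3/5)
  row 3: subtract 7/4×row1 = (0, 0, -2/5, 68/15, -11/15)
step 3: normalize row 2 (÷-13/5) = (0, 0, 1, 21/13, 3/13)
  row 0: subtract 1/5×row2 = (1, 0, 0, -49/39, 19/39)
  row 1: subtract -1/5×row2 = (0, 1, 0, 23/39, 46/39)
  row 3: subtract -2/5×row2 = (0, 0, 0, 202/39, -25/39)
step 4: normalize row 3 (÷202/39) = (0, 0, 0, 1, -25/202)
  row 0: subtract -49/39×row3 = (1, 0, 0, 0, 67/202)
  row 1: subtract 23/39×row3 = (0, 1, 0, 0, 253/202)
  row 2: subtract 21/13×row3 = (0, 0, 1, 0, 87/202)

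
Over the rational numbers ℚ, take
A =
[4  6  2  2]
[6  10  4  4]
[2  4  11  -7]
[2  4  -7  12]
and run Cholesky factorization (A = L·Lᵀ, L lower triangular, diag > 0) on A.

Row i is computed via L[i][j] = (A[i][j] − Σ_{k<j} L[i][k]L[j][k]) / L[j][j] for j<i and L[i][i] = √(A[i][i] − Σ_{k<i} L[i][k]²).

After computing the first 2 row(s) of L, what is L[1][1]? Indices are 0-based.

Step 1: L[0][0] = √(4) = 2.
  L[1][0] = (6) / L[0][0] = 3.
Step 2: L[1][1] = √(1) = 1.

L[1][1] = 1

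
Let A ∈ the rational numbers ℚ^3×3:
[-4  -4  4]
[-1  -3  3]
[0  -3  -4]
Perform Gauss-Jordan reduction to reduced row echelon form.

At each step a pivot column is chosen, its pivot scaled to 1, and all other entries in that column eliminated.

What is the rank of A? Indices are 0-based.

step 1: normalize row 0 (÷-4) = (1, 1, -1)
  row 1: subtract -1×row0 = (0, -2, 2)
step 2: normalize row 1 (÷-2) = (0, 1, -1)
  row 0: subtract 1×row1 = (1, 0, 0)
  row 2: subtract -3×row1 = (0, 0, -7)
step 3: normalize row 2 (÷-7) = (0, 0, 1)
  row 1: subtract -1×row2 = (0, 1, 0)

rank = 3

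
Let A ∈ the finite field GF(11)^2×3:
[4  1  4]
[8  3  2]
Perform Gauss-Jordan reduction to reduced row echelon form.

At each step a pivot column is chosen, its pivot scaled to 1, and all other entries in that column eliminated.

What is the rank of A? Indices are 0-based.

step 1: normalize row 0 (÷4) = (1, 3, 1)
  row 1: subtract 8×row0 = (0, 1, 5)
step 2: normalize row 1 (÷1) = (0, 1, 5)
  row 0: subtract 3×row1 = (1, 0, 8)

rank = 2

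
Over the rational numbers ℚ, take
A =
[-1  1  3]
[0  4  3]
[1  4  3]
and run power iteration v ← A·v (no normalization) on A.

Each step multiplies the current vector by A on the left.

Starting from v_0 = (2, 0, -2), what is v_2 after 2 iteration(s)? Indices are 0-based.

v_2 = (-10, -36, -44)

v_0 = (2, 0, -2).
v_1 = A·v_0 = (-8, -6, -4).
v_2 = A·v_1 = (-10, -36, -44).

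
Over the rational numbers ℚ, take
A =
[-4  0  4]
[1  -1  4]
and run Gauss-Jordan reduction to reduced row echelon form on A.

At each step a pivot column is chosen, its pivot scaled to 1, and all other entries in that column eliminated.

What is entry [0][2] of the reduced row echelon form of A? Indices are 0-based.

[1] R0 /= -4  ⇒  (1, 0, -1)
     R1 -= 1·R0  ⇒  (0, -1, 5)
[2] R1 /= -1  ⇒  (0, 1, -5)

M[0][2] = -1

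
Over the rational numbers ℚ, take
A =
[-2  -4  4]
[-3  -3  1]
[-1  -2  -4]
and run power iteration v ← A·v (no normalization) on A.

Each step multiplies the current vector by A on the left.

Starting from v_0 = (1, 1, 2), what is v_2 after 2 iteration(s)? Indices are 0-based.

v_2 = (-32, -5, 50)

v_0 = (1, 1, 2).
v_1 = A·v_0 = (2, -4, -11).
v_2 = A·v_1 = (-32, -5, 50).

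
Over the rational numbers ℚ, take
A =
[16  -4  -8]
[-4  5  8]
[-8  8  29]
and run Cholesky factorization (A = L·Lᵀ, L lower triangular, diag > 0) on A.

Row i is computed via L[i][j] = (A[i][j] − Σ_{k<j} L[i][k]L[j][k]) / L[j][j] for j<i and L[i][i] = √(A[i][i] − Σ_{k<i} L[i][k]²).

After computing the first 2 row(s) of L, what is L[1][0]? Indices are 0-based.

L[1][0] = -1

Step 1: L[0][0] = √(16) = 4.
  L[1][0] = (-4) / L[0][0] = -1.
Step 2: L[1][1] = √(4) = 2.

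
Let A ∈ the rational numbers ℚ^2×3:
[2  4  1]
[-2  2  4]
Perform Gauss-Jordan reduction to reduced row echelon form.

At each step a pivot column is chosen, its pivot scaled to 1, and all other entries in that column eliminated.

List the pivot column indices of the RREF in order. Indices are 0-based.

step 1: normalize row 0 (÷2) = (1, 2, 1/2)
  row 1: subtract -2×row0 = (0, 6, 5)
step 2: normalize row 1 (÷6) = (0, 1, 5/6)
  row 0: subtract 2×row1 = (1, 0, -7/6)

pivot columns: 0, 1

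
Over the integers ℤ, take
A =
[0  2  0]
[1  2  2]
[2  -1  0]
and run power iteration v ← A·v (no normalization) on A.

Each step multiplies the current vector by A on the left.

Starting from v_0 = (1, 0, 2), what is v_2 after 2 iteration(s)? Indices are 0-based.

v_2 = (10, 14, -5)

v_0 = (1, 0, 2).
v_1 = A·v_0 = (0, 5, 2).
v_2 = A·v_1 = (10, 14, -5).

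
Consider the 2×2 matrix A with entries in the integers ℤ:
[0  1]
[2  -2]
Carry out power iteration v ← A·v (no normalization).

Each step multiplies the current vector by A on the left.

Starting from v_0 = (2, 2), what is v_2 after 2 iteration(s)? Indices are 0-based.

v_2 = (0, 4)

v_0 = (2, 2).
v_1 = A·v_0 = (2, 0).
v_2 = A·v_1 = (0, 4).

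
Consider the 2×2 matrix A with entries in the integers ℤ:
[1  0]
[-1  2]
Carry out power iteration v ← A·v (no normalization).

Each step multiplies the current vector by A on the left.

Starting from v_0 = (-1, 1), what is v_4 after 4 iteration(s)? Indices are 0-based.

v_4 = (-1, 31)

v_0 = (-1, 1).
v_1 = A·v_0 = (-1, 3).
v_2 = A·v_1 = (-1, 7).
v_3 = A·v_2 = (-1, 15).
v_4 = A·v_3 = (-1, 31).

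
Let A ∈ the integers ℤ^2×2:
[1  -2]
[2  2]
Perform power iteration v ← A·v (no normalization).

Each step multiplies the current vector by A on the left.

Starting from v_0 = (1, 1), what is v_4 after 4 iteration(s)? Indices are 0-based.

v_4 = (-9, -54)

v_0 = (1, 1).
v_1 = A·v_0 = (-1, 4).
v_2 = A·v_1 = (-9, 6).
v_3 = A·v_2 = (-21, -6).
v_4 = A·v_3 = (-9, -54).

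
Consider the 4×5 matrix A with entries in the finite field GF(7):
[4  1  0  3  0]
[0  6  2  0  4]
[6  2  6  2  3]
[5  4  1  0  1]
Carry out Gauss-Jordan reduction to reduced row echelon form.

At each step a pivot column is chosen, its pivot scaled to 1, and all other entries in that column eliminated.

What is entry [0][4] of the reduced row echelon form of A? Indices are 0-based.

M[0][4] = 0

step 1: normalize row 0 (÷4) = (1, 2, 0, 6, 0)
  row 2: subtract 6×row0 = (0, 4, 6, 1, 3)
  row 3: subtract 5×row0 = (0, 1, 1, 5, 1)
step 2: normalize row 1 (÷6) = (0, 1, 5, 0, 3)
  row 0: subtract 2×row1 = (1, 0, 4, 6, 1)
  row 2: subtract 4×row1 = (0, 0, 0, 1, 5)
  row 3: subtract 1×row1 = (0, 0, 3, 5, 5)
step 3: exchange rows 2,3
step 3: normalize row 2 (÷3) = (0, 0, 1, 4, 4)
  row 0: subtract 4×row2 = (1, 0, 0, 4, 6)
  row 1: subtract 5×row2 = (0, 1, 0, 1, 4)
step 4: normalize row 3 (÷1) = (0, 0, 0, 1, 5)
  row 0: subtract 4×row3 = (1, 0, 0, 0, 0)
  row 1: subtract 1×row3 = (0, 1, 0, 0, 6)
  row 2: subtract 4×row3 = (0, 0, 1, 0, 5)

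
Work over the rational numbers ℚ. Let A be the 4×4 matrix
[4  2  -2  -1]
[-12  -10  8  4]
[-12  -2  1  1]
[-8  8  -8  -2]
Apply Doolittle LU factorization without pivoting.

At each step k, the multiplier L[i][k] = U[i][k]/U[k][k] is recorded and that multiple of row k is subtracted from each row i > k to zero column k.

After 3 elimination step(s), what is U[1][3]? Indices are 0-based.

U[1][3] = 1

k=0: U[0][0]=4
  eliminate (1,0): mult=-3, new row 1: (0, -4, 2, 1); set L[1][0]=-3
  eliminate (2,0): mult=-3, new row 2: (0, 4, -5, -2); set L[2][0]=-3
  eliminate (3,0): mult=-2, new row 3: (0, 12, -12, -4); set L[3][0]=-2
k=1: U[1][1]=-4
  eliminate (2,1): mult=-1, new row 2: (0, 0, -3, -1); set L[2][1]=-1
  eliminate (3,1): mult=-3, new row 3: (0, 0, -6, -1); set L[3][1]=-3
k=2: U[2][2]=-3
  eliminate (3,2): mult=2, new row 3: (0, 0, 0, 1); set L[3][2]=2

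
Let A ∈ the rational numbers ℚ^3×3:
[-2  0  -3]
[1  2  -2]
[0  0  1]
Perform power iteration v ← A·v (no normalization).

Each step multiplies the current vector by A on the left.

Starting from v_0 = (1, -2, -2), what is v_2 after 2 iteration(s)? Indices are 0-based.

v_0 = (1, -2, -2).
v_1 = A·v_0 = (4, 1, -2).
v_2 = A·v_1 = (-2, 10, -2).

v_2 = (-2, 10, -2)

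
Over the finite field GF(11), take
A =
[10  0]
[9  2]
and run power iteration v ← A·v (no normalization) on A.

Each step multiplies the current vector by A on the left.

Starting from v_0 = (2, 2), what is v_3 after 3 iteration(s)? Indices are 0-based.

v_0 = (2, 2).
v_1 = A·v_0 = (9, 0).
v_2 = A·v_1 = (2, 4).
v_3 = A·v_2 = (9, 4).

v_3 = (9, 4)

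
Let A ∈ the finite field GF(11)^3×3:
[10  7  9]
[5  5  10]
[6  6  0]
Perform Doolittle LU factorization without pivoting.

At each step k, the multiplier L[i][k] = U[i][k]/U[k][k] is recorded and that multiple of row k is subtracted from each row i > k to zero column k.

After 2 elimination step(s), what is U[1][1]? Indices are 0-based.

k=0: U[0][0]=10
  eliminate (1,0): mult=6, new row 1: (0, 7, 0); set L[1][0]=6
  eliminate (2,0): mult=5, new row 2: (0, 4, 10); set L[2][0]=5
k=1: U[1][1]=7
  eliminate (2,1): mult=10, new row 2: (0, 0, 10); set L[2][1]=10

U[1][1] = 7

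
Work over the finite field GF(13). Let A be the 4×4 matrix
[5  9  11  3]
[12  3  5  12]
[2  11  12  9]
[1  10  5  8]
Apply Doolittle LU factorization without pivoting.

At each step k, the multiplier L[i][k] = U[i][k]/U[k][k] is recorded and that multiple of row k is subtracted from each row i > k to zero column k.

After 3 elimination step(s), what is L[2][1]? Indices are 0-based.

k=0: U[0][0]=5
  eliminate (1,0): mult=5, new row 1: (0, 10, 2, 10); set L[1][0]=5
  eliminate (2,0): mult=3, new row 2: (0, 10, 5, 0); set L[2][0]=3
  eliminate (3,0): mult=8, new row 3: (0, 3, 8, 10); set L[3][0]=8
k=1: U[1][1]=10
  eliminate (2,1): mult=1, new row 2: (0, 0, 3, 3); set L[2][1]=1
  eliminate (3,1): mult=12, new row 3: (0, 0, 10, 7); set L[3][1]=12
k=2: U[2][2]=3
  eliminate (3,2): mult=12, new row 3: (0, 0, 0, 10); set L[3][2]=12

L[2][1] = 1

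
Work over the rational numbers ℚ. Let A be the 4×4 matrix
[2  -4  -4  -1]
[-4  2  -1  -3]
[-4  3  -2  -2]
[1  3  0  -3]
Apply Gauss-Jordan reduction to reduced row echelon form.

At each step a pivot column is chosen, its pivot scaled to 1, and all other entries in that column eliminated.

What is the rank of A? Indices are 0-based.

rank = 4

[1] R0 /= 2  ⇒  (1, -2, -2, -1/2)
     R1 -= -4·R0  ⇒  (0, -6, -9, -5)
     R2 -= -4·R0  ⇒  (0, -5, -10, -4)
     R3 -= 1·R0  ⇒  (0, 5, 2, -5/2)
[2] R1 /= -6  ⇒  (0, 1, 3/2, 5/6)
     R0 -= -2·R1  ⇒  (1, 0, 1, 7/6)
     R2 -= -5·R1  ⇒  (0, 0, -5/2, 1/6)
     R3 -= 5·R1  ⇒  (0, 0, -11/2, -20/3)
[3] R2 /= -5/2  ⇒  (0, 0, 1, -1/15)
     R0 -= 1·R2  ⇒  (1, 0, 0, 37/30)
     R1 -= 3/2·R2  ⇒  (0, 1, 0, 14/15)
     R3 -= -11/2·R2  ⇒  (0, 0, 0, -211/30)
[4] R3 /= -211/30  ⇒  (0, 0, 0, 1)
     R0 -= 37/30·R3  ⇒  (1, 0, 0, 0)
     R1 -= 14/15·R3  ⇒  (0, 1, 0, 0)
     R2 -= -1/15·R3  ⇒  (0, 0, 1, 0)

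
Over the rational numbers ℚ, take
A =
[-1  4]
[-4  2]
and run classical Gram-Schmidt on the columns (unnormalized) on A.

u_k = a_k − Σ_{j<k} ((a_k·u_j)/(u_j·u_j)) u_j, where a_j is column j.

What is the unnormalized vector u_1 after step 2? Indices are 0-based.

Step 1: u_0 = a_0 = (-1, -4).
Step 2: u_1 = a_1 − (-12/17)·u_0 = (56/17, -14/17).

u_1 = (56/17, -14/17)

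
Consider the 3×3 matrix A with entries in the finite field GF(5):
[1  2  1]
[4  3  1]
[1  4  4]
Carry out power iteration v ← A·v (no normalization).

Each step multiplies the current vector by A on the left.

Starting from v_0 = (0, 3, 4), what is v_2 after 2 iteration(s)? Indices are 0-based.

v_2 = (4, 2, 4)

v_0 = (0, 3, 4).
v_1 = A·v_0 = (0, 3, 3).
v_2 = A·v_1 = (4, 2, 4).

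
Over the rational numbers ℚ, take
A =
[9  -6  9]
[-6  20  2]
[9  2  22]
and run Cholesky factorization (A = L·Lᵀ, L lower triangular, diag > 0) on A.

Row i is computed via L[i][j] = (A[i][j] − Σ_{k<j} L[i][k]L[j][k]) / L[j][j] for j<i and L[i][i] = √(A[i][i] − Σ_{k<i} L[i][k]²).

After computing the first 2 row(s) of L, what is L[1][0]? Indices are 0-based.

L[1][0] = -2

Step 1: L[0][0] = √(9) = 3.
  L[1][0] = (-6) / L[0][0] = -2.
Step 2: L[1][1] = √(16) = 4.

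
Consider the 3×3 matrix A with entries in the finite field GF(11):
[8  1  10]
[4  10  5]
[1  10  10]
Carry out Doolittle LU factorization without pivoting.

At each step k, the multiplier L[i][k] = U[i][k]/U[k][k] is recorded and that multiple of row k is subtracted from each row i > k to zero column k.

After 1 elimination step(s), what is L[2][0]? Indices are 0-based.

L[2][0] = 7

k=0: U[0][0]=8
  eliminate (1,0): mult=6, new row 1: (0, 4, 0); set L[1][0]=6
  eliminate (2,0): mult=7, new row 2: (0, 3, 6); set L[2][0]=7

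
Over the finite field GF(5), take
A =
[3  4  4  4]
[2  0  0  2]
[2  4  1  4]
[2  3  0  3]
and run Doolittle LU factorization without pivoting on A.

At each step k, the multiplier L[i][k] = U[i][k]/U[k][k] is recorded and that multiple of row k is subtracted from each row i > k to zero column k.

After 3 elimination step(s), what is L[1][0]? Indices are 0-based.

k=0: U[0][0]=3
  eliminate (1,0): mult=4, new row 1: (0, 4, 4, 1); set L[1][0]=4
  eliminate (2,0): mult=4, new row 2: (0, 3, 0, 3); set L[2][0]=4
  eliminate (3,0): mult=4, new row 3: (0, 2, 4, 2); set L[3][0]=4
k=1: U[1][1]=4
  eliminate (2,1): mult=2, new row 2: (0, 0, 2, 1); set L[2][1]=2
  eliminate (3,1): mult=3, new row 3: (0, 0, 2, 4); set L[3][1]=3
k=2: U[2][2]=2
  eliminate (3,2): mult=1, new row 3: (0, 0, 0, 3); set L[3][2]=1

L[1][0] = 4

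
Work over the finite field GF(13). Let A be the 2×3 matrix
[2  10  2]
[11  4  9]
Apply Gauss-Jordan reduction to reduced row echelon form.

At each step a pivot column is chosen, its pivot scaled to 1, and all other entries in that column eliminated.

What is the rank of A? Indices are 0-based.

step 1: normalize row 0 (÷2) = (1, 5, 1)
  row 1: subtract 11×row0 = (0, 1, 11)
step 2: normalize row 1 (÷1) = (0, 1, 11)
  row 0: subtract 5×row1 = (1, 0, 11)

rank = 2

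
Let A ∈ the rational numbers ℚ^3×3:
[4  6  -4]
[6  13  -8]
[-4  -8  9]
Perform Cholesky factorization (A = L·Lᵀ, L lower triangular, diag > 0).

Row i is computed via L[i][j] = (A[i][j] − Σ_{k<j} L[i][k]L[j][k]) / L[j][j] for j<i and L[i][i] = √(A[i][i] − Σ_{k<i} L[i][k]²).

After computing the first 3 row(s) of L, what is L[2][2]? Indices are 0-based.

L[2][2] = 2

Step 1: L[0][0] = √(4) = 2.
  L[1][0] = (6) / L[0][0] = 3.
Step 2: L[1][1] = √(4) = 2.
  L[2][0] = (-4) / L[0][0] = -2.
  L[2][1] = (-2) / L[1][1] = -1.
Step 3: L[2][2] = √(4) = 2.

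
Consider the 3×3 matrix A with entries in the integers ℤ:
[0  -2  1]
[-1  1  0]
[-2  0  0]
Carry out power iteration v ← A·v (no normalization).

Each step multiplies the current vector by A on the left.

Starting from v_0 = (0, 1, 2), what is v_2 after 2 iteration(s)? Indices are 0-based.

v_2 = (-2, 1, 0)

v_0 = (0, 1, 2).
v_1 = A·v_0 = (0, 1, 0).
v_2 = A·v_1 = (-2, 1, 0).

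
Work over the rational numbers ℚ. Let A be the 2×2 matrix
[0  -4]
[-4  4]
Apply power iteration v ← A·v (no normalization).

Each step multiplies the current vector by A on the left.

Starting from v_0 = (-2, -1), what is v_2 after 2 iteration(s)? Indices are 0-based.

v_0 = (-2, -1).
v_1 = A·v_0 = (4, 4).
v_2 = A·v_1 = (-16, 0).

v_2 = (-16, 0)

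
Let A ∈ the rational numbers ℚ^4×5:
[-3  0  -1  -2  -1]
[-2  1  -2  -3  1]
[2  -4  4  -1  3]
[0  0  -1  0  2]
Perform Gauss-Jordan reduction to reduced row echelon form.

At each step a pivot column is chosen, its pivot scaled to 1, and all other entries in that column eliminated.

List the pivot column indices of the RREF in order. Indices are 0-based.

pivot columns: 0, 1, 2, 3

pivot(0,0)=-3: scale R0 → (1, 0, 1/3, 2/3, 1/3)
  clear (1,0): R1 −= (-2)R0 → (0, 1, -4/3, -5/3, 5/3)
  clear (2,0): R2 −= (2)R0 → (0, -4, 10/3, -7/3, 7/3)
pivot(1,1)=1: scale R1 → (0, 1, -4/3, -5/3, 5/3)
  clear (2,1): R2 −= (-4)R1 → (0, 0, -2, -9, 9)
pivot(2,2)=-2: scale R2 → (0, 0, 1, 9/2, -9/2)
  clear (0,2): R0 −= (1/3)R2 → (1, 0, 0, -5/6, 11/6)
  clear (1,2): R1 −= (-4/3)R2 → (0, 1, 0, 13/3, -13/3)
  clear (3,2): R3 −= (-1)R2 → (0, 0, 0, 9/2, -5/2)
pivot(3,3)=9/2: scale R3 → (0, 0, 0, 1, -5/9)
  clear (0,3): R0 −= (-5/6)R3 → (1, 0, 0, 0, 37/27)
  clear (1,3): R1 −= (13/3)R3 → (0, 1, 0, 0, -52/27)
  clear (2,3): R2 −= (9/2)R3 → (0, 0, 1, 0, -2)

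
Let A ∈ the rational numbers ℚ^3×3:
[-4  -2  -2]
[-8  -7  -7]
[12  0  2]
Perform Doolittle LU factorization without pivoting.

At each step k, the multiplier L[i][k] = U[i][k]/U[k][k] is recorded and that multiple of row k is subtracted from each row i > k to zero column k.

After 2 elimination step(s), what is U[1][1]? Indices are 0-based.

Step 1: pivot at (0,0) is -4.
  row1 ← row1 − (2)·row0  ⇒  L[1][0]=2, U row1=(0, -3, -3)
  row2 ← row2 − (-3)·row0  ⇒  L[2][0]=-3, U row2=(0, -6, -4)
Step 2: pivot at (1,1) is -3.
  row2 ← row2 − (2)·row1  ⇒  L[2][1]=2, U row2=(0, 0, 2)

U[1][1] = -3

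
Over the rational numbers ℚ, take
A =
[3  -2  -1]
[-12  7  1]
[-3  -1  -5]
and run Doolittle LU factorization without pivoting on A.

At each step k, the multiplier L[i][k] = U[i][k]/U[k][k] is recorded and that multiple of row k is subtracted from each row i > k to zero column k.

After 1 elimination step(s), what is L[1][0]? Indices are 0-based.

[col 0] pivot 3
  R1 -= -4*R0 → (0, -1, -3)  (L[1][0] := -4)
  R2 -= -1*R0 → (0, -3, -6)  (L[2][0] := -1)

L[1][0] = -4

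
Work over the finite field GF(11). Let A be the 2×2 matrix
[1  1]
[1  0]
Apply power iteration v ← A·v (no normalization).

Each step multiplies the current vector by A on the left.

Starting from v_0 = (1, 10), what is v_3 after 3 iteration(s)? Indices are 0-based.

v_0 = (1, 10).
v_1 = A·v_0 = (0, 1).
v_2 = A·v_1 = (1, 0).
v_3 = A·v_2 = (1, 1).

v_3 = (1, 1)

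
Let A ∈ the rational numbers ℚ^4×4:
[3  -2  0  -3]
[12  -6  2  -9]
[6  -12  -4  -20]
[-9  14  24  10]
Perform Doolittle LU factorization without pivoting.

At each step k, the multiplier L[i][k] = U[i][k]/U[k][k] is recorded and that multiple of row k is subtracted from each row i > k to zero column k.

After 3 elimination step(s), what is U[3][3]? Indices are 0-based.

Step 1: pivot at (0,0) is 3.
  row1 ← row1 − (4)·row0  ⇒  L[1][0]=4, U row1=(0, 2, 2, 3)
  row2 ← row2 − (2)·row0  ⇒  L[2][0]=2, U row2=(0, -8, -4, -14)
  row3 ← row3 − (-3)·row0  ⇒  L[3][0]=-3, U row3=(0, 8, 24, 1)
Step 2: pivot at (1,1) is 2.
  row2 ← row2 − (-4)·row1  ⇒  L[2][1]=-4, U row2=(0, 0, 4, -2)
  row3 ← row3 − (4)·row1  ⇒  L[3][1]=4, U row3=(0, 0, 16, -11)
Step 3: pivot at (2,2) is 4.
  row3 ← row3 − (4)·row2  ⇒  L[3][2]=4, U row3=(0, 0, 0, -3)

U[3][3] = -3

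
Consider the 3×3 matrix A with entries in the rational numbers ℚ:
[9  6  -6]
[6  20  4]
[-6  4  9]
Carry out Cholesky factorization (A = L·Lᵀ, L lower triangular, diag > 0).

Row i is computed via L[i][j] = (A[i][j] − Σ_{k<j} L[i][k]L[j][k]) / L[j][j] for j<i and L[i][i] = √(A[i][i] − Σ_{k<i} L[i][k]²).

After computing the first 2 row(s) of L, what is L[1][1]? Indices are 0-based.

Step 1: L[0][0] = √(9) = 3.
  L[1][0] = (6) / L[0][0] = 2.
Step 2: L[1][1] = √(16) = 4.

L[1][1] = 4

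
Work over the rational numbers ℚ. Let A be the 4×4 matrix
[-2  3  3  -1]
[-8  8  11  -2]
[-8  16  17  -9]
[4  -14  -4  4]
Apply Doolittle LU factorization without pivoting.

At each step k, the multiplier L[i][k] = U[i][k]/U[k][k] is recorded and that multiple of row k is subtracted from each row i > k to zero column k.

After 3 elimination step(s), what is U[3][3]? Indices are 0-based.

U[3][3] = 1

[col 0] pivot -2
  R1 -= 4*R0 → (0, -4, -1, 2)  (L[1][0] := 4)
  R2 -= 4*R0 → (0, 4, 5, -5)  (L[2][0] := 4)
  R3 -= -2*R0 → (0, -8, 2, 2)  (L[3][0] := -2)
[col 1] pivot -4
  R2 -= -1*R1 → (0, 0, 4, -3)  (L[2][1] := -1)
  R3 -= 2*R1 → (0, 0, 4, -2)  (L[3][1] := 2)
[col 2] pivot 4
  R3 -= 1*R2 → (0, 0, 0, 1)  (L[3][2] := 1)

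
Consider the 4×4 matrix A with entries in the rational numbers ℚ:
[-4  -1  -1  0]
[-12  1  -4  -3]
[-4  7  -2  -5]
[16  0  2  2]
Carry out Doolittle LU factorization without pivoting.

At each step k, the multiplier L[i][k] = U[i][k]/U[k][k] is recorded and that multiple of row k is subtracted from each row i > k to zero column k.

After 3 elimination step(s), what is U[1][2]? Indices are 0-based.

[col 0] pivot -4
  R1 -= 3*R0 → (0, 4, -1, -3)  (L[1][0] := 3)
  R2 -= 1*R0 → (0, 8, -1, -5)  (L[2][0] := 1)
  R3 -= -4*R0 → (0, -4, -2, 2)  (L[3][0] := -4)
[col 1] pivot 4
  R2 -= 2*R1 → (0, 0, 1, 1)  (L[2][1] := 2)
  R3 -= -1*R1 → (0, 0, -3, -1)  (L[3][1] := -1)
[col 2] pivot 1
  R3 -= -3*R2 → (0, 0, 0, 2)  (L[3][2] := -3)

U[1][2] = -1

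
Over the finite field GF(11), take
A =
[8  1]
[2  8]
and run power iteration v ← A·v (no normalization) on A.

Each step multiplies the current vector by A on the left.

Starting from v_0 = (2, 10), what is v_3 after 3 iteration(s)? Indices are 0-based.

v_3 = (2, 7)

v_0 = (2, 10).
v_1 = A·v_0 = (4, 7).
v_2 = A·v_1 = (6, 9).
v_3 = A·v_2 = (2, 7).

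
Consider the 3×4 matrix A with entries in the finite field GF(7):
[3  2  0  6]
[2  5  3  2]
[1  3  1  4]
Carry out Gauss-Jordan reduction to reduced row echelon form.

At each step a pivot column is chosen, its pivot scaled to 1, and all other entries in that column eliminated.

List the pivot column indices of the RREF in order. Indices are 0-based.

[1] R0 /= 3  ⇒  (1, 3, 0, 2)
     R1 -= 2·R0  ⇒  (0, 6, 3, 5)
     R2 -= 1·R0  ⇒  (0, 0, 1, 2)
[2] R1 /= 6  ⇒  (0, 1, 4, 2)
     R0 -= 3·R1  ⇒  (1, 0, 2, 3)
[3] R2 /= 1  ⇒  (0, 0, 1, 2)
     R0 -= 2·R2  ⇒  (1, 0, 0, 6)
     R1 -= 4·R2  ⇒  (0, 1, 0, 1)

pivot columns: 0, 1, 2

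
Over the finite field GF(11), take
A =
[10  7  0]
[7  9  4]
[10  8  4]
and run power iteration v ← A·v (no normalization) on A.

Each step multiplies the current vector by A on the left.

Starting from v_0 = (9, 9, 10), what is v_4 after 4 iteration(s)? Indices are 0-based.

v_0 = (9, 9, 10).
v_1 = A·v_0 = (10, 8, 4).
v_2 = A·v_1 = (2, 4, 4).
v_3 = A·v_2 = (4, 0, 2).
v_4 = A·v_3 = (7, 3, 4).

v_4 = (7, 3, 4)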